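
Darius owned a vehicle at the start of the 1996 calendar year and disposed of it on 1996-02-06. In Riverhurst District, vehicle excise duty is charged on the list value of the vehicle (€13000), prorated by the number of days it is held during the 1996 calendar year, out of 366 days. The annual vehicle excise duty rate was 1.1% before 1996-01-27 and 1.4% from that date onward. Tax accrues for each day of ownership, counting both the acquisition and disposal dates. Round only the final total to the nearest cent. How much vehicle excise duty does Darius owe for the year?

€15.63

1996-01-01 to 1996-01-26: 26 days at 1.1% → €13000 × 1.1% × 26/366 = €10.1585
1996-01-27 to 1996-02-06: 11 days at 1.4% → €13000 × 1.4% × 11/366 = €5.4699
Total = €15.6284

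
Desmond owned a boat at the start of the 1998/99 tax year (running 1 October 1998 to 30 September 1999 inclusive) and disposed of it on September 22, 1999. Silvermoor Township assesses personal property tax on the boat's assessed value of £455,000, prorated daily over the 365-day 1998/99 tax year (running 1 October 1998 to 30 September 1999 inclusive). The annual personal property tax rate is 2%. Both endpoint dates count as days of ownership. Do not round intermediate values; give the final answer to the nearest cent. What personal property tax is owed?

Days held (October 1, 1998 – September 22, 1999): 357 out of 365
Tax = £455,000 × 2% × 357/365 = £8,900.5479

£8,900.55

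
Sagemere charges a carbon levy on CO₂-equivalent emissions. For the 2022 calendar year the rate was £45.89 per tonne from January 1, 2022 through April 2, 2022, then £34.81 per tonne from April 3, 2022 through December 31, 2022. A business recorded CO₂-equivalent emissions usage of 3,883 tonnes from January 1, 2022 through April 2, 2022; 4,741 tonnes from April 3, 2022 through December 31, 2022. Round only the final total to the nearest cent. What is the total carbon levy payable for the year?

January 1 – April 2, 2022: 3,883 tonnes at £45.89/tonne → £178,190.87
April 3 – December 31, 2022: 4,741 tonnes at £34.81/tonne → £165,034.21

£343,225.08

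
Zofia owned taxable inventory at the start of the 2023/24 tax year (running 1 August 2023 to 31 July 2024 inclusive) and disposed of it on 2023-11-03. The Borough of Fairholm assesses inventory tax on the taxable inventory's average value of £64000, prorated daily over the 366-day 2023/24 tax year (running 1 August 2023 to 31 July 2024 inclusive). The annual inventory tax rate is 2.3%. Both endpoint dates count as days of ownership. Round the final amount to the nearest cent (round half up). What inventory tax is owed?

£382.08

Days held (2023-08-01 to 2023-11-03): 95 out of 366
Tax = £64000 × 2.3% × 95/366 = £382.0765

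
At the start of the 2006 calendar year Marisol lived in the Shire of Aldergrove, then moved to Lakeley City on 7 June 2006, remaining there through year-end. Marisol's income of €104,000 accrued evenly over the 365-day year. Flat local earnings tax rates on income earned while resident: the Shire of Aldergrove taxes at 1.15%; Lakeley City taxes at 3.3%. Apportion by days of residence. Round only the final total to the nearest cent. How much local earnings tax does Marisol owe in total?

€2,470.21

The Shire of Aldergrove, 1 January – 6 June 2006: 157 days → €104,000 × 1.15% × 157/365 = €514.4438
Lakeley City, 7 June – 31 December 2006: 208 days → €104,000 × 3.3% × 208/365 = €1,955.7699
Total = €2,470.2137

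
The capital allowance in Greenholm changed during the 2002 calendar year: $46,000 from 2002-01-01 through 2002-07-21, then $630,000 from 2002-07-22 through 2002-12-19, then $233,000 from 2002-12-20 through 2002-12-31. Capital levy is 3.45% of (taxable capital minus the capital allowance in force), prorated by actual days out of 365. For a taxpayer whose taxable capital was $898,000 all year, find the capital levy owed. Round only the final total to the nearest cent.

2002-01-01 to 2002-07-21: 202 days, exemption $46,000 → ($898,000 − $46,000) × 3.45% × 202/365 = $16,267.3644
2002-07-22 to 2002-12-19: 151 days, exemption $630,000 → ($898,000 − $630,000) × 3.45% × 151/365 = $3,825.0575
2002-12-20 to 2002-12-31: 12 days, exemption $233,000 → ($898,000 − $233,000) × 3.45% × 12/365 = $754.2740
Total = $20,846.6959

$20,846.70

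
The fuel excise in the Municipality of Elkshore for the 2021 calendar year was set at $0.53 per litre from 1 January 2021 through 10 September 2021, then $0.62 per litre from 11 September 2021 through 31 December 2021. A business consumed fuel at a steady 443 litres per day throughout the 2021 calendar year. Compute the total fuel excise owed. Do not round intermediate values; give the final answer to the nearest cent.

1 January – 10 September 2021: 253 days × 443 litres/day = 112,079 litres at $0.53/litre → $59,401.87
11 September – 31 December 2021: 112 days × 443 litres/day = 49,616 litres at $0.62/litre → $30,761.92

$90,163.79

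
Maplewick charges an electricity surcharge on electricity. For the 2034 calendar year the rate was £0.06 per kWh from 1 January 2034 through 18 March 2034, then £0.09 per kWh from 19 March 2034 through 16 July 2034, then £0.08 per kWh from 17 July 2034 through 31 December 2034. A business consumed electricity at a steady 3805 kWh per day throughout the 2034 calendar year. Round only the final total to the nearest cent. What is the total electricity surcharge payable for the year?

£109812.30

1 January – 18 March 2034: 77 days × 3805 kWh/day = 292,985 kWh at £0.06/kWh → £17579.10
19 March – 16 July 2034: 120 days × 3805 kWh/day = 456,600 kWh at £0.09/kWh → £41094.00
17 July – 31 December 2034: 168 days × 3805 kWh/day = 639,240 kWh at £0.08/kWh → £51139.20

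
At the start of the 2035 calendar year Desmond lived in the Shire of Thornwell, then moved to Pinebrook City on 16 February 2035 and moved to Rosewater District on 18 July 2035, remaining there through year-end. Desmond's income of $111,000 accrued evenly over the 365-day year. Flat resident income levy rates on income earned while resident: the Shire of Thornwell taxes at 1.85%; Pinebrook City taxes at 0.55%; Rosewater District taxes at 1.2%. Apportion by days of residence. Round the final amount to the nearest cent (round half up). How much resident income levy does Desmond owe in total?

The Shire of Thornwell, 1 January – 15 February 2035: 46 days → $111,000 × 1.85% × 46/365 = $258.7973
Pinebrook City, 16 February – 17 July 2035: 152 days → $111,000 × 0.55% × 152/365 = $254.2356
Rosewater District, 18 July – 31 December 2035: 167 days → $111,000 × 1.2% × 167/365 = $609.4356
Total = $1,122.4685

$1,122.47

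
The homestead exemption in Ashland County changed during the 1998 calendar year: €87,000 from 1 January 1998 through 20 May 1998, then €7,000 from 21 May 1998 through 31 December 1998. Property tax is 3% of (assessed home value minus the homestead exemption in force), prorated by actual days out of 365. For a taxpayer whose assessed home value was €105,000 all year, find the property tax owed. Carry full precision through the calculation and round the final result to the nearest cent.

1 January – 20 May 1998: 140 days, exemption €87,000 → (€105,000 − €87,000) × 3% × 140/365 = €207.1233
21 May – 31 December 1998: 225 days, exemption €7,000 → (€105,000 − €7,000) × 3% × 225/365 = €1,812.3288
Total = €2,019.4521

€2,019.45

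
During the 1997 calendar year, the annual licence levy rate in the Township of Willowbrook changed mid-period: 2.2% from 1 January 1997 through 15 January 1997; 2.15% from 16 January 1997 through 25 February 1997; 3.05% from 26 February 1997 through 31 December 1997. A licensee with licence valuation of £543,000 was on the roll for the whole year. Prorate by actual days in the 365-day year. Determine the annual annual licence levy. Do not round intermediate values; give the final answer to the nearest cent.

£15,822.87

1 January – 15 January 1997: 15 days at 2.2% → £543,000 × 2.2% × 15/365 = £490.9315
16 January – 25 February 1997: 41 days at 2.15% → £543,000 × 2.15% × 41/365 = £1,311.3822
26 February – 31 December 1997: 309 days at 3.05% → £543,000 × 3.05% × 309/365 = £14,020.5575
Total = £15,822.8712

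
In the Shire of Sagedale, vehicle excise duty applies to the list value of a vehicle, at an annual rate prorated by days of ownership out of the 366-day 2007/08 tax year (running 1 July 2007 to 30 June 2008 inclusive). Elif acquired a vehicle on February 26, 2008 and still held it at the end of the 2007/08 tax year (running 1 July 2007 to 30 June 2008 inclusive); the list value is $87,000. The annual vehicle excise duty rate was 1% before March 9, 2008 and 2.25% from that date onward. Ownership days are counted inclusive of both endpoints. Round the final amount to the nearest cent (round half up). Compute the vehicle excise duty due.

February 26 – March 8, 2008: 12 days at 1% → $87,000 × 1% × 12/366 = $28.5246
March 9 – June 30, 2008: 114 days at 2.25% → $87,000 × 2.25% × 114/366 = $609.7131
Total = $638.2377

$638.24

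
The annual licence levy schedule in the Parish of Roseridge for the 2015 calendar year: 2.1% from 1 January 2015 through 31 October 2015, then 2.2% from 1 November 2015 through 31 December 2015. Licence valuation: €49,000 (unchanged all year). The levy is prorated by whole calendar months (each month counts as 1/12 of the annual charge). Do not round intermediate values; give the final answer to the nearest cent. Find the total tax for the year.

1 January – 31 October 2015: 10 months at 2.1% → €49,000 × 2.1% × 10/12 = €857.5000
1 November – 31 December 2015: 2 months at 2.2% → €49,000 × 2.2% × 2/12 = €179.6667
Total = €1,037.1667

€1,037.17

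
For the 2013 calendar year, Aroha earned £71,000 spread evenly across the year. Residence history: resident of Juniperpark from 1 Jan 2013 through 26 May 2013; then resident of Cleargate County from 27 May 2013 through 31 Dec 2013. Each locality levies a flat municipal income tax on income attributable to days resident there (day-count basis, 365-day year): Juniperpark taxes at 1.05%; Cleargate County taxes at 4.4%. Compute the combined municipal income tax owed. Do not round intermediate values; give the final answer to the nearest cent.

Juniperpark, 1 Jan – 26 May 2013: 146 days → £71,000 × 1.05% × 146/365 = £298.2000
Cleargate County, 27 May – 31 Dec 2013: 219 days → £71,000 × 4.4% × 219/365 = £1,874.4000
Total = £2,172.6000

£2,172.60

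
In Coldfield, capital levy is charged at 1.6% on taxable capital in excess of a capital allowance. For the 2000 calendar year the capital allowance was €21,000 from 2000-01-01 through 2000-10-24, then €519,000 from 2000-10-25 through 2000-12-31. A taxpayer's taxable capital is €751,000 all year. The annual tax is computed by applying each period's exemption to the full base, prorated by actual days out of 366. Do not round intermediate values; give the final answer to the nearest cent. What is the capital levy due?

€10,199.61

2000-01-01 to 2000-10-24: 298 days, exemption €21,000 → (€751,000 − €21,000) × 1.6% × 298/366 = €9,509.9454
2000-10-25 to 2000-12-31: 68 days, exemption €519,000 → (€751,000 − €519,000) × 1.6% × 68/366 = €689.6612
Total = €10,199.6066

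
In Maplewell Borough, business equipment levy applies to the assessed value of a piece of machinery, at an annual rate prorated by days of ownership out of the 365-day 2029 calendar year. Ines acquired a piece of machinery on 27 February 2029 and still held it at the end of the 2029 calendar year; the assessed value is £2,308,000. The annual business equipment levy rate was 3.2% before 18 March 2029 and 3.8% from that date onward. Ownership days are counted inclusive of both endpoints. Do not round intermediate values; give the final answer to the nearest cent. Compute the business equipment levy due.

27 February – 17 March 2029: 19 days at 3.2% → £2,308,000 × 3.2% × 19/365 = £3,844.5589
18 March – 31 December 2029: 289 days at 3.8% → £2,308,000 × 3.8% × 289/365 = £69,442.3452
Total = £73,286.9041

£73,286.90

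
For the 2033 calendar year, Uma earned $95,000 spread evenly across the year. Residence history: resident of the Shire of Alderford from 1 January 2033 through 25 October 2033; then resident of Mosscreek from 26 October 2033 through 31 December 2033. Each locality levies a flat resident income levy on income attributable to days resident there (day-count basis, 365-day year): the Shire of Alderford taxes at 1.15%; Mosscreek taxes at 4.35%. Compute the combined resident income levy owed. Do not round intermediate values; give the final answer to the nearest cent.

$1,650.53

The Shire of Alderford, 1 January – 25 October 2033: 298 days → $95,000 × 1.15% × 298/365 = $891.9589
Mosscreek, 26 October – 31 December 2033: 67 days → $95,000 × 4.35% × 67/365 = $758.5685
Total = $1,650.5274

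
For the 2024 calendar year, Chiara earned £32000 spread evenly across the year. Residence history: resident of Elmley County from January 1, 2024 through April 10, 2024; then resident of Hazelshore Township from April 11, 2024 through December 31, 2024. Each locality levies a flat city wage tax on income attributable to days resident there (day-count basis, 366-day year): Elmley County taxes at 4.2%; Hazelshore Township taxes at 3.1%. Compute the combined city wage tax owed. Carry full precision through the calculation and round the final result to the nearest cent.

Elmley County, January 1 – April 10, 2024: 101 days → £32000 × 4.2% × 101/366 = £370.8852
Hazelshore Township, April 11 – December 31, 2024: 265 days → £32000 × 3.1% × 265/366 = £718.2514
Total = £1089.1366

£1089.14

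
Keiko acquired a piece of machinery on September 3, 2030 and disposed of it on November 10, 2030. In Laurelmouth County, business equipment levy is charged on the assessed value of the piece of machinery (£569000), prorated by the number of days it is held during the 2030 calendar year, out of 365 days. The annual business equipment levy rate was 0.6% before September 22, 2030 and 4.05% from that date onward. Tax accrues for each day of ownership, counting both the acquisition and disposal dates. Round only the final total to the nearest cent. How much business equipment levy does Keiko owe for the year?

£3334.50

September 3 – September 21, 2030: 19 days at 0.6% → £569000 × 0.6% × 19/365 = £177.7151
September 22 – November 10, 2030: 50 days at 4.05% → £569000 × 4.05% × 50/365 = £3156.7808
Total = £3334.4959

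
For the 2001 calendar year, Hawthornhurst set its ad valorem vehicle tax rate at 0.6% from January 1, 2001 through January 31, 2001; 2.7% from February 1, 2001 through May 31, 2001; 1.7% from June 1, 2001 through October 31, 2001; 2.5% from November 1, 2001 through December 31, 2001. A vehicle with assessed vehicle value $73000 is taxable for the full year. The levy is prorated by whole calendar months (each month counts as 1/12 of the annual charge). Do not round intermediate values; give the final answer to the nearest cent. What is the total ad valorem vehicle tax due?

January 1 – January 31, 2001: 1 month at 0.6% → $73000 × 0.6% × 1/12 = $36.5000
February 1 – May 31, 2001: 4 months at 2.7% → $73000 × 2.7% × 4/12 = $657.0000
June 1 – October 31, 2001: 5 months at 1.7% → $73000 × 1.7% × 5/12 = $517.0833
November 1 – December 31, 2001: 2 months at 2.5% → $73000 × 2.5% × 2/12 = $304.1667
Total = $1514.7500

$1514.75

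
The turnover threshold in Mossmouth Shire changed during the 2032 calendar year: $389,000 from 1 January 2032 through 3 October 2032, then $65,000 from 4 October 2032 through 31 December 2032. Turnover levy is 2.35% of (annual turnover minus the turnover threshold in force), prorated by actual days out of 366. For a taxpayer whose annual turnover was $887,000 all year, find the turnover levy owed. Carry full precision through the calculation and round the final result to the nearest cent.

$13,554.49

1 January – 3 October 2032: 277 days, exemption $389,000 → ($887,000 − $389,000) × 2.35% × 277/366 = $8,857.1885
4 October – 31 December 2032: 89 days, exemption $65,000 → ($887,000 − $65,000) × 2.35% × 89/366 = $4,697.3033
Total = $13,554.4918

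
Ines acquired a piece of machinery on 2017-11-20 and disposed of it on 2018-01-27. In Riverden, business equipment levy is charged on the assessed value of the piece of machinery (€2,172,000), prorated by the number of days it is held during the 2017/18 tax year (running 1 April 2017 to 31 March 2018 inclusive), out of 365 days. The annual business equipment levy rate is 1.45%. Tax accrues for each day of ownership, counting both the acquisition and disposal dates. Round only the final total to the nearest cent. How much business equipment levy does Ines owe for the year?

€5,953.66

Days held (2017-11-20 to 2018-01-27): 69 out of 365
Tax = €2,172,000 × 1.45% × 69/365 = €5,953.6603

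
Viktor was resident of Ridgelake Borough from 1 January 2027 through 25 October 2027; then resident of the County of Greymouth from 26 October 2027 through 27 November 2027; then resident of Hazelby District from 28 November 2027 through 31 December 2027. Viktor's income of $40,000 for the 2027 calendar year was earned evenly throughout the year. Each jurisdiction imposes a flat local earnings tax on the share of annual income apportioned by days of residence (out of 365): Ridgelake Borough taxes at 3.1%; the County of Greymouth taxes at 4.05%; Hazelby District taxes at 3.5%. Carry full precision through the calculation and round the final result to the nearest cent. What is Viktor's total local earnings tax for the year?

Ridgelake Borough, 1 January – 25 October 2027: 298 days → $40,000 × 3.1% × 298/365 = $1,012.3836
The County of Greymouth, 26 October – 27 November 2027: 33 days → $40,000 × 4.05% × 33/365 = $146.4658
Hazelby District, 28 November – 31 December 2027: 34 days → $40,000 × 3.5% × 34/365 = $130.4110
Total = $1,289.2603

$1,289.26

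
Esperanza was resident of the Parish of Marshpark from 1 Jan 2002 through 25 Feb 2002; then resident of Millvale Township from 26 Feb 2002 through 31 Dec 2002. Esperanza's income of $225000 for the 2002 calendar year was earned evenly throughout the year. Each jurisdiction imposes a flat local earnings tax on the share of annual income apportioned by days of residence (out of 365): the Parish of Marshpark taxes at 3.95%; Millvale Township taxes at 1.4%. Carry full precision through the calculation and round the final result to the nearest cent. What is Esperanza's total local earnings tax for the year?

$4030.27

The Parish of Marshpark, 1 Jan – 25 Feb 2002: 56 days → $225000 × 3.95% × 56/365 = $1363.5616
Millvale Township, 26 Feb – 31 Dec 2002: 309 days → $225000 × 1.4% × 309/365 = $2666.7123
Total = $4030.2740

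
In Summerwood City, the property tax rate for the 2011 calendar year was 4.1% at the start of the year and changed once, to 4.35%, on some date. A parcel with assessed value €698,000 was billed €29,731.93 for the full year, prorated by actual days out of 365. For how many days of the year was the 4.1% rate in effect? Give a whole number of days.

Let d = days at the first rate; then 365 − d days at the second rate.
€698,000 × [4.1%·d + 4.35%·(365−d)] / 365 = €29,731.93
Solving gives d = 132, so the new rate took effect on 13 May 2011.

132 days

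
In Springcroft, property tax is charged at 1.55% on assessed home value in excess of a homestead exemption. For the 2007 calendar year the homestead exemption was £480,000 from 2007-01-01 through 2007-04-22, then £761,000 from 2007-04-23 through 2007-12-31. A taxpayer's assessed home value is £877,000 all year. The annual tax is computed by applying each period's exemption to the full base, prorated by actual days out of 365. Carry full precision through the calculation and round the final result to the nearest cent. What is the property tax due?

2007-01-01 to 2007-04-22: 112 days, exemption £480,000 → (£877,000 − £480,000) × 1.55% × 112/365 = £1,888.1973
2007-04-23 to 2007-12-31: 253 days, exemption £761,000 → (£877,000 − £761,000) × 1.55% × 253/365 = £1,246.2849
Total = £3,134.4822

£3,134.48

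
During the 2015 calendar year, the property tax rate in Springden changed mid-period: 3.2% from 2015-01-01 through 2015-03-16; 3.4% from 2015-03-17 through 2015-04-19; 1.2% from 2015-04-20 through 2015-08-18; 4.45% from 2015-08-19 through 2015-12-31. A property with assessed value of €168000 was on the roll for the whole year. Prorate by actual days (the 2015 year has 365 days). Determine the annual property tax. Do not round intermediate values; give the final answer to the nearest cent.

2015-01-01 to 2015-03-16: 75 days at 3.2% → €168000 × 3.2% × 75/365 = €1104.6575
2015-03-17 to 2015-04-19: 34 days at 3.4% → €168000 × 3.4% × 34/365 = €532.0767
2015-04-20 to 2015-08-18: 121 days at 1.2% → €168000 × 1.2% × 121/365 = €668.3178
2015-08-19 to 2015-12-31: 135 days at 4.45% → €168000 × 4.45% × 135/365 = €2765.0959
Total = €5070.1479

€5070.15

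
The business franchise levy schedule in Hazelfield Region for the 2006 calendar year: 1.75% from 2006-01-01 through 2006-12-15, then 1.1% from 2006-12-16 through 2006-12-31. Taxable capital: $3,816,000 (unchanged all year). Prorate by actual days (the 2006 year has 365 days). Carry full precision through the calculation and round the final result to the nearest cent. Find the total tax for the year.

$65,692.70

2006-01-01 to 2006-12-15: 349 days at 1.75% → $3,816,000 × 1.75% × 349/365 = $63,852.6575
2006-12-16 to 2006-12-31: 16 days at 1.1% → $3,816,000 × 1.1% × 16/365 = $1,840.0438
Total = $65,692.7014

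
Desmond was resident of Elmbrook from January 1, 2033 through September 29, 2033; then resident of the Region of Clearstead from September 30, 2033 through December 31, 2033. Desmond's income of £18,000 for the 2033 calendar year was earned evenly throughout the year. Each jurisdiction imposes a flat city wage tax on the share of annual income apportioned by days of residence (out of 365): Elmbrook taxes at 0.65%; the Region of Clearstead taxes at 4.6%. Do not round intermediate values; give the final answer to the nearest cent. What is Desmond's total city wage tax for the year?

Elmbrook, January 1 – September 29, 2033: 272 days → £18,000 × 0.65% × 272/365 = £87.1890
The Region of Clearstead, September 30 – December 31, 2033: 93 days → £18,000 × 4.6% × 93/365 = £210.9699
Total = £298.1589

£298.16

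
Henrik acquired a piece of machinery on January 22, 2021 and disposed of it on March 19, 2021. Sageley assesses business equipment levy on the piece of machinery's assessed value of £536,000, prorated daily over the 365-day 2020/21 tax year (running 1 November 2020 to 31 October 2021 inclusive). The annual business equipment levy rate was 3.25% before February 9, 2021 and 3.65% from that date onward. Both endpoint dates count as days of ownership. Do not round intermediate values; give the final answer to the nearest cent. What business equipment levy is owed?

£2,949.47

January 22 – February 8, 2021: 18 days at 3.25% → £536,000 × 3.25% × 18/365 = £859.0685
February 9 – March 19, 2021: 39 days at 3.65% → £536,000 × 3.65% × 39/365 = £2,090.4000
Total = £2,949.4685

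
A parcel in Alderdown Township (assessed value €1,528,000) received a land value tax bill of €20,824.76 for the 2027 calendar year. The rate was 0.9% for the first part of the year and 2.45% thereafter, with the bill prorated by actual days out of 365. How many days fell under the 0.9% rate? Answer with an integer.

Let d = days at the first rate; then 365 − d days at the second rate.
€1,528,000 × [0.9%·d + 2.45%·(365−d)] / 365 = €20,824.76
Solving gives d = 256, so the new rate took effect on 14 Sep 2027.

256 days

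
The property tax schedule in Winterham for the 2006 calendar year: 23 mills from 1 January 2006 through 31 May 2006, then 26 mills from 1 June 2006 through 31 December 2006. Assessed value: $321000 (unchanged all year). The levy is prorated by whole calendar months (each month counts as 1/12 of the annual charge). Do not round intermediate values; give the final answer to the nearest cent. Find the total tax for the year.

$7944.75

1 January – 31 May 2006: 5 months at 23 mills → $321000 × 2.3% × 5/12 = $3076.2500
1 June – 31 December 2006: 7 months at 26 mills → $321000 × 2.6% × 7/12 = $4868.5000
Total = $7944.7500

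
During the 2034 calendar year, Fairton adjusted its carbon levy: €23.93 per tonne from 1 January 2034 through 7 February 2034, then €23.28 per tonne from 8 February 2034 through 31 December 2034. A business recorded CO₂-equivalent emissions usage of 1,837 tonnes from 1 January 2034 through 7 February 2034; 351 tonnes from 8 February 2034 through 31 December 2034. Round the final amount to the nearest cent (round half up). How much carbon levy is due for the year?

€52130.69

1 January – 7 February 2034: 1,837 tonnes at €23.93/tonne → €43959.41
8 February – 31 December 2034: 351 tonnes at €23.28/tonne → €8171.28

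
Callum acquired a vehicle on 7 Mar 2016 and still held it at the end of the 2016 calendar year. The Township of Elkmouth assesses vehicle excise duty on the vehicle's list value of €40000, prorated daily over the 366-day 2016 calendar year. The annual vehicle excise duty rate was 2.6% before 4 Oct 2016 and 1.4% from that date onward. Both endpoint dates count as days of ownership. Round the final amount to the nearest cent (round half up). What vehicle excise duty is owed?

7 Mar – 3 Oct 2016: 211 days at 2.6% → €40000 × 2.6% × 211/366 = €599.5628
4 Oct – 31 Dec 2016: 89 days at 1.4% → €40000 × 1.4% × 89/366 = €136.1749
Total = €735.7377

€735.74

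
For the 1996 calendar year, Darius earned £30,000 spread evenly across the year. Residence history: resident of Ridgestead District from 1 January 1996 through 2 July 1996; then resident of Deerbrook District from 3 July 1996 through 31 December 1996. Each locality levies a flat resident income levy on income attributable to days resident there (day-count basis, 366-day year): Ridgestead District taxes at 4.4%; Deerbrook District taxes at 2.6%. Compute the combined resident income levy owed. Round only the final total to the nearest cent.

Ridgestead District, 1 January – 2 July 1996: 184 days → £30,000 × 4.4% × 184/366 = £663.6066
Deerbrook District, 3 July – 31 December 1996: 182 days → £30,000 × 2.6% × 182/366 = £387.8689
Total = £1,051.4754

£1,051.48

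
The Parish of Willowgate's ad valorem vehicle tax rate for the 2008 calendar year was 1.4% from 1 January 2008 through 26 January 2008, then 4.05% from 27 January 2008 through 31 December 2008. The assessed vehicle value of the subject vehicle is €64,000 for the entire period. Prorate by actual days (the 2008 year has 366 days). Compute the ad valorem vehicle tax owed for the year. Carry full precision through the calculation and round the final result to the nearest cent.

1 January – 26 January 2008: 26 days at 1.4% → €64,000 × 1.4% × 26/366 = €63.6503
27 January – 31 December 2008: 340 days at 4.05% → €64,000 × 4.05% × 340/366 = €2,407.8689
Total = €2,471.5191

€2,471.52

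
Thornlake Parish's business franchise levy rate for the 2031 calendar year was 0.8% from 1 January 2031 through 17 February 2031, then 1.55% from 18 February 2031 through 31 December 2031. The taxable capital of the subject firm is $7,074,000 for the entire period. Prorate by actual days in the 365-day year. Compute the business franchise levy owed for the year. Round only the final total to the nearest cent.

1 January – 17 February 2031: 48 days at 0.8% → $7,074,000 × 0.8% × 48/365 = $7,442.2356
18 February – 31 December 2031: 317 days at 1.55% → $7,074,000 × 1.55% × 317/365 = $95,227.6685
Total = $102,669.9041

$102,669.90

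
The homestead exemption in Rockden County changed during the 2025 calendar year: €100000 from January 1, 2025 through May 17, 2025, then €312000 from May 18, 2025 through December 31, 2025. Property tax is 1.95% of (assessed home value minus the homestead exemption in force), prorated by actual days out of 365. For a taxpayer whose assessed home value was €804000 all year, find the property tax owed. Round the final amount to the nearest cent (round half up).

€11145.67

January 1 – May 17, 2025: 137 days, exemption €100000 → (€804000 − €100000) × 1.95% × 137/365 = €5152.7014
May 18 – December 31, 2025: 228 days, exemption €312000 → (€804000 − €312000) × 1.95% × 228/365 = €5992.9644
Total = €11145.6658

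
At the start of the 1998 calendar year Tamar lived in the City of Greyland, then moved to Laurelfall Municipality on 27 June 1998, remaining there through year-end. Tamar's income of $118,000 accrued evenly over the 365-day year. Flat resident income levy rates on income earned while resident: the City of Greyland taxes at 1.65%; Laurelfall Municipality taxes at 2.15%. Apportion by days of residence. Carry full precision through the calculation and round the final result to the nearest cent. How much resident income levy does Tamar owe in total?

The City of Greyland, 1 January – 26 June 1998: 177 days → $118,000 × 1.65% × 177/365 = $944.1616
Laurelfall Municipality, 27 June – 31 December 1998: 188 days → $118,000 × 2.15% × 188/365 = $1,306.7288
Total = $2,250.8904

$2,250.89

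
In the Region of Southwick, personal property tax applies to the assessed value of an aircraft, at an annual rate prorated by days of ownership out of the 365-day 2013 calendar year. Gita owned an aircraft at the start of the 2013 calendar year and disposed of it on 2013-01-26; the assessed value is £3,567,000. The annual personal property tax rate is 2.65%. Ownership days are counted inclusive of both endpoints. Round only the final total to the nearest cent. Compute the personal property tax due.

£6,733.32

Days held (2013-01-01 to 2013-01-26): 26 out of 365
Tax = £3,567,000 × 2.65% × 26/365 = £6,733.3233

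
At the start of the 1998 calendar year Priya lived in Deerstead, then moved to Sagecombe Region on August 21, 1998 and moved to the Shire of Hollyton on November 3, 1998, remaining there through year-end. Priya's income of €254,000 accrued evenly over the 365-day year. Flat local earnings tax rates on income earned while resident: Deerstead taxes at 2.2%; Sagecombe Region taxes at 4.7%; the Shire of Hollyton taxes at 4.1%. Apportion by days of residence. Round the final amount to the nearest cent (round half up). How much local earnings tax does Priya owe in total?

€7,655.49

Deerstead, January 1 – August 20, 1998: 232 days → €254,000 × 2.2% × 232/365 = €3,551.8247
Sagecombe Region, August 21 – November 2, 1998: 74 days → €254,000 × 4.7% × 74/365 = €2,420.3068
The Shire of Hollyton, November 3 – December 31, 1998: 59 days → €254,000 × 4.1% × 59/365 = €1,683.3589
Total = €7,655.4904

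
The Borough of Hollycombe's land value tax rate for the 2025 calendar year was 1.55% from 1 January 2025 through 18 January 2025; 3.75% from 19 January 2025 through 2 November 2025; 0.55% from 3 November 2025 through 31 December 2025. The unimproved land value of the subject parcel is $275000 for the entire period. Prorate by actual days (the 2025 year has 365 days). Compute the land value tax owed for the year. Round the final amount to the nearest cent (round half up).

$8591.68

1 January – 18 January 2025: 18 days at 1.55% → $275000 × 1.55% × 18/365 = $210.2055
19 January – 2 November 2025: 288 days at 3.75% → $275000 × 3.75% × 288/365 = $8136.9863
3 November – 31 December 2025: 59 days at 0.55% → $275000 × 0.55% × 59/365 = $244.4863
Total = $8591.6781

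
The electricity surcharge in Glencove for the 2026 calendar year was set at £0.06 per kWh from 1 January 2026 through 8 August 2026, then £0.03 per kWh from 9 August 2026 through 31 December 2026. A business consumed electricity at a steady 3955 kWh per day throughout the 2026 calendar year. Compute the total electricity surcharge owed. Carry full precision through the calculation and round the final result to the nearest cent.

1 January – 8 August 2026: 220 days × 3955 kWh/day = 870,100 kWh at £0.06/kWh → £52,206.00
9 August – 31 December 2026: 145 days × 3955 kWh/day = 573,475 kWh at £0.03/kWh → £17,204.25

£69,410.25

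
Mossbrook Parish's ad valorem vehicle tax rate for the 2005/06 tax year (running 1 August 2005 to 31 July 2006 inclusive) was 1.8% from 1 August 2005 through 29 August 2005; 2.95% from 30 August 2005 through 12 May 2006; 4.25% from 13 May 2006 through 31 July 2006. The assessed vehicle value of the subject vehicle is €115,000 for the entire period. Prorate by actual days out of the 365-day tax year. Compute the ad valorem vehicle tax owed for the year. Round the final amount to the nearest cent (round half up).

1 August – 29 August 2005: 29 days at 1.8% → €115,000 × 1.8% × 29/365 = €164.4658
30 August 2005 – 12 May 2006: 256 days at 2.95% → €115,000 × 2.95% × 256/365 = €2,379.3973
13 May – 31 July 2006: 80 days at 4.25% → €115,000 × 4.25% × 80/365 = €1,071.2329
Total = €3,615.0959

€3,615.10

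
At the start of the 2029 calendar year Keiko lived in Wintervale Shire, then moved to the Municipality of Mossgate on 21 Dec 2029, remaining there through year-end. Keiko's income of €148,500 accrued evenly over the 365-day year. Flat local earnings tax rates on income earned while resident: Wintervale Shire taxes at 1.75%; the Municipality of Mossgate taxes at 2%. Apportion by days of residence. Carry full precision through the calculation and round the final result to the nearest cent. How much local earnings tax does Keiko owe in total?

€2,609.94

Wintervale Shire, 1 Jan – 20 Dec 2029: 354 days → €148,500 × 1.75% × 354/365 = €2,520.4315
The Municipality of Mossgate, 21 Dec – 31 Dec 2029: 11 days → €148,500 × 2% × 11/365 = €89.5068
Total = €2,609.9384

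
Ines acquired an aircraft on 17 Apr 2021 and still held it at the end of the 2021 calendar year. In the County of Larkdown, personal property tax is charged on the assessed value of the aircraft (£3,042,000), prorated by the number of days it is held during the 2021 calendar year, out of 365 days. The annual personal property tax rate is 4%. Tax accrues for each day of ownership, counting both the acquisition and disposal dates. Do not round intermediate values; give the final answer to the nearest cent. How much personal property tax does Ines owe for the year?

£86,342.79

Days held (17 Apr – 31 Dec 2021): 259 out of 365
Tax = £3,042,000 × 4% × 259/365 = £86,342.7945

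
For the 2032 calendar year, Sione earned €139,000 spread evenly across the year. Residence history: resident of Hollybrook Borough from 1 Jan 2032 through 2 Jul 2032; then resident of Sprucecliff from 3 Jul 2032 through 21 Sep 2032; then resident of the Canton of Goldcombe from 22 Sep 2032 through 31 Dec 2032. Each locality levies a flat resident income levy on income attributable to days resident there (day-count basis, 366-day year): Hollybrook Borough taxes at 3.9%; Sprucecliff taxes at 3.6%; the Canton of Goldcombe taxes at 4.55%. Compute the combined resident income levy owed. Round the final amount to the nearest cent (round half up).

€5,578.04

Hollybrook Borough, 1 Jan – 2 Jul 2032: 184 days → €139,000 × 3.9% × 184/366 = €2,725.3115
Sprucecliff, 3 Jul – 21 Sep 2032: 81 days → €139,000 × 3.6% × 81/366 = €1,107.4426
The Canton of Goldcombe, 22 Sep – 31 Dec 2032: 101 days → €139,000 × 4.55% × 101/366 = €1,745.2855
Total = €5,578.0396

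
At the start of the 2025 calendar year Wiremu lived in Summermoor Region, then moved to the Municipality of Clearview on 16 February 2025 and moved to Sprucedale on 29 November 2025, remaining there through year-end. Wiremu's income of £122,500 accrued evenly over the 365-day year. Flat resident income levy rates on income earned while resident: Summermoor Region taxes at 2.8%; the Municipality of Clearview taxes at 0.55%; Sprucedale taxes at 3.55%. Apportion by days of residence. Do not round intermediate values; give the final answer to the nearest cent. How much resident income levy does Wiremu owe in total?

£1,353.37

Summermoor Region, 1 January – 15 February 2025: 46 days → £122,500 × 2.8% × 46/365 = £432.2740
The Municipality of Clearview, 16 February – 28 November 2025: 286 days → £122,500 × 0.55% × 286/365 = £527.9247
Sprucedale, 29 November – 31 December 2025: 33 days → £122,500 × 3.55% × 33/365 = £393.1747
Total = £1,353.3733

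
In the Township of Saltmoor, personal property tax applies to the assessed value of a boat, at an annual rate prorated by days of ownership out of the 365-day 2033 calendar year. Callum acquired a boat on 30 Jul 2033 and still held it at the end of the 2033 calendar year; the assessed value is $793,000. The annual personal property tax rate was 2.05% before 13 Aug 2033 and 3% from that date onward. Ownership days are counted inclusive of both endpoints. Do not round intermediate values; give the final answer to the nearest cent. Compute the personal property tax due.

$9,813.65

30 Jul – 12 Aug 2033: 14 days at 2.05% → $793,000 × 2.05% × 14/365 = $623.5370
13 Aug – 31 Dec 2033: 141 days at 3% → $793,000 × 3% × 141/365 = $9,190.1096
Total = $9,813.6466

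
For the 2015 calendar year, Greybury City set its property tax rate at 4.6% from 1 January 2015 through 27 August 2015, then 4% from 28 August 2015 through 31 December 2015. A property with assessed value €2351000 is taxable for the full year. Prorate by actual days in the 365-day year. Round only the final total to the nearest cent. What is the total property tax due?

1 January – 27 August 2015: 239 days at 4.6% → €2351000 × 4.6% × 239/365 = €70813.4082
28 August – 31 December 2015: 126 days at 4% → €2351000 × 4% × 126/365 = €32463.1233
Total = €103276.5315

€103276.53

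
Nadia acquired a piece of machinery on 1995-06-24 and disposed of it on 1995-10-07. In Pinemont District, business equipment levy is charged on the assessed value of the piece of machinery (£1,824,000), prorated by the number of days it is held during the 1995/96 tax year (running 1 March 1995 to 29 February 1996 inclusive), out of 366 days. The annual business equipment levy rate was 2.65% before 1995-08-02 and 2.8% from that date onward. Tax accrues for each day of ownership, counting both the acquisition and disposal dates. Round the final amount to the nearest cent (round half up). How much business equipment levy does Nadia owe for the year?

£14,499.80

1995-06-24 to 1995-08-01: 39 days at 2.65% → £1,824,000 × 2.65% × 39/366 = £5,150.5574
1995-08-02 to 1995-10-07: 67 days at 2.8% → £1,824,000 × 2.8% × 67/366 = £9,349.2459
Total = £14,499.8033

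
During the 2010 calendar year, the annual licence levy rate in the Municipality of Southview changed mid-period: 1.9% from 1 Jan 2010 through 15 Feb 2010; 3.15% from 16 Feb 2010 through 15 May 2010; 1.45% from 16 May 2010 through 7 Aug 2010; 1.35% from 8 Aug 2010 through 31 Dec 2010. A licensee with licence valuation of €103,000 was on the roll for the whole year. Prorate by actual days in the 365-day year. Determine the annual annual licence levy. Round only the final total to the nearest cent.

1 Jan – 15 Feb 2010: 46 days at 1.9% → €103,000 × 1.9% × 46/365 = €246.6356
16 Feb – 15 May 2010: 89 days at 3.15% → €103,000 × 3.15% × 89/365 = €791.1247
16 May – 7 Aug 2010: 84 days at 1.45% → €103,000 × 1.45% × 84/365 = €343.7096
8 Aug – 31 Dec 2010: 146 days at 1.35% → €103,000 × 1.35% × 146/365 = €556.2000
Total = €1,937.6699

€1,937.67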